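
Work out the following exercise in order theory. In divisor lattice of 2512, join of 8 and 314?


In a divisor lattice, join = lcm (least common multiple).
gcd(8,314) = 2
lcm(8,314) = 8*314/gcd = 2512/2 = 1256


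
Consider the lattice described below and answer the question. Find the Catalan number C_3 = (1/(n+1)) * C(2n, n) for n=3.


C(n) = C(2n, n) / (n+1).
C(6, 3) = 20
C(3) = 20 / 4 = 5


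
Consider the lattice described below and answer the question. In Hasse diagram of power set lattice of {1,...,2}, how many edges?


A cover relation a -< b holds when a < b with no c strictly between.
Cover relations:
  {} -< {1}
  {} -< {2}
  {1} -< {1,2}
  {2} -< {1,2}
Total: 4


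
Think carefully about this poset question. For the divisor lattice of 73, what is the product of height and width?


Height = length of longest chain minus 1; width = size of largest antichain.
A maximum chain: 1 | 73  (height 1).
A maximum antichain: {1}  (width 1).
Product = 1 * 1 = 1


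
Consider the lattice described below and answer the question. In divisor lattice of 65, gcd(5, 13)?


Meet=gcd.
gcd(5,13)=1


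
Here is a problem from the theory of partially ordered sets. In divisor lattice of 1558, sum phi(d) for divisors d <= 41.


Divisors of 1558 up to 41: [1, 2, 19, 38, 41]
phi values: [1, 1, 18, 18, 40]
Sum = 78


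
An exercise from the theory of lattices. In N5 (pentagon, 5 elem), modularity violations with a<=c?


Modular law: if a <= c then a v (b ^ c) = (a v b) ^ c.
Check all triples (a,b,c) with a <= c among 5 elements.
  e.g. a=a, b=c, c=b: lhs=a != rhs=b
Total violating triples: 1


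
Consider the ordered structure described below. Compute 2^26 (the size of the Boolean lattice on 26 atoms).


Power set = 2^n.
2^26 = 67108864


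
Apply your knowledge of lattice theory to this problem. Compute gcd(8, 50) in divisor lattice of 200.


In a divisor lattice, meet = gcd (greatest common divisor).
By Euclidean algorithm or factoring: gcd(8,50) = 2


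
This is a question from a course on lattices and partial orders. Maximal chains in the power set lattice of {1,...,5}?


A maximal chain goes from the minimum element to a maximal element via cover relations.
Counting all min-to-max paths in the cover graph.
Total maximal chains: 120


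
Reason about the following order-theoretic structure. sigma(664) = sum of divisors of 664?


sigma(n) = sum of divisors.
Divisors of 664: [1, 2, 4, 8, 83, 166, 332, 664]
Sum = 1260


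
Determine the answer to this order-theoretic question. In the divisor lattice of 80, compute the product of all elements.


Divisors of 80: [1, 2, 4, 5, 8, 10, 16, 20, 40, 80]
Product = n^(d(n)/2) = 80^(10/2)
Product = 3276800000


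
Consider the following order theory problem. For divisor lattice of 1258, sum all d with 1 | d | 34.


Interval [1,34] in divisors of 1258: [1, 2, 17, 34]
Sum = 54


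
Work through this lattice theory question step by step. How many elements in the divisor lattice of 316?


Divisors of 316: [1, 2, 4, 79, 158, 316]
Count: 6


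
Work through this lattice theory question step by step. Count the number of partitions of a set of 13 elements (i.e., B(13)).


B(n) = number of set partitions of an n-element set.
B(n) satisfies the recurrence: B(n+1) = sum_k C(n,k)*B(k).
B(13) = 27644437


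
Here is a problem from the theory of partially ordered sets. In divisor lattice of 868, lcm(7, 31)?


Join=lcm.
gcd(7,31)=1
lcm=217


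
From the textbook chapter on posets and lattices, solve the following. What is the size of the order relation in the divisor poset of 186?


The order relation is {(a,b) : a <= b}, reflexive so it includes (a,a).
Examples: (1,1), (1,186), (1,2), (1,3), (1,31), ...
Total ordered pairs: 27


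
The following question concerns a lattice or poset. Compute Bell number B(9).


B(n) = number of set partitions of an n-element set.
B(n) satisfies the recurrence: B(n+1) = sum_k C(n,k)*B(k).
B(9) = 21147


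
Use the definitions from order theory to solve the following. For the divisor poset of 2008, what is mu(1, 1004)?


In a divisor lattice, mu(a,b) = mu(b/a) where mu is the classical Mobius function.
b/a = 1004/1 = 1004
Prime factorization of 1004: primes [2, 251]
1004 is not squarefree, so mu(1004) = 0


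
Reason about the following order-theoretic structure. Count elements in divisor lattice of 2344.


Divisors of 2344: [1, 2, 4, 8, 293, 586, 1172, 2344]
Count: 8


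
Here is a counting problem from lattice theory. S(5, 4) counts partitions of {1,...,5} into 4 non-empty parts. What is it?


S(n,k) = k*S(n-1,k) + S(n-1,k-1).
S(4,4) = 1, S(4,3) = 6
S(5,4) = 4*1 + 6 = 4 + 6
S(5,4) = 10


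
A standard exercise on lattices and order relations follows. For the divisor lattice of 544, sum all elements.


sigma(n) = sum of divisors.
Divisors of 544: [1, 2, 4, 8, 16, 17, 32, 34, 68, 136, 272, 544]
Sum = 1134


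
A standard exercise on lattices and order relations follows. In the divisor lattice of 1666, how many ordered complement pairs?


Complement pair (a,b): a meet b = bottom, a join b = top.
Here: gcd(a,b)=1 and lcm(a,b)=1666, i.e. a*b=1666 with a,b coprime.
Pairs found: (1,1666), (2,833), (17,98), (34,49), ... (4 more)
Total ordered pairs: 8


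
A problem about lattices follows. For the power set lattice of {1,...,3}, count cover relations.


A cover relation a -< b holds when a < b with no c strictly between.
Cover relations:
  {} -< {1}
  {} -< {2}
  {} -< {3}
  {1} -< {1,2}
  {1} -< {1,3}
  {2} -< {1,2}
  {2} -< {2,3}
  {3} -< {1,3}
  ...4 more
Total: 12


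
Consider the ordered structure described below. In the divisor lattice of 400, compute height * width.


Height = length of longest chain minus 1; width = size of largest antichain.
A maximum chain: 1 | 5 | 25 | 50 | 100 | 200 | 400  (height 6).
A maximum antichain: {4, 10, 25}  (width 3).
Product = 6 * 3 = 18


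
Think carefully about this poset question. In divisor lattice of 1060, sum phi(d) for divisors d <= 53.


Divisors of 1060 up to 53: [1, 2, 4, 5, 10, 20, 53]
phi values: [1, 1, 2, 4, 4, 8, 52]
Sum = 72


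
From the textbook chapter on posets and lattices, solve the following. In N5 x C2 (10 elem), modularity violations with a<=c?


Modular law: if a <= c then a v (b ^ c) = (a v b) ^ c.
Check all triples (a,b,c) with a <= c among 10 elements.
  e.g. a=(a,0), b=(c,0), c=(b,0): lhs=(a,0) != rhs=(b,0)
  e.g. a=(a,0), b=(c,1), c=(b,0): lhs=(a,0) != rhs=(b,0)
Total violating triples: 6


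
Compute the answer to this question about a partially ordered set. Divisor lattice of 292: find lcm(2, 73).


In a divisor lattice, join = lcm (least common multiple).
gcd(2,73) = 1
lcm(2,73) = 2*73/gcd = 146/1 = 146


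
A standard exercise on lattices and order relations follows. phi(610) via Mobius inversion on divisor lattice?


phi(n) = n * prod_{p|n} (1 - 1/p).
Prime divisors of 610: [2, 5, 61]
phi(610) = 610 * (1 - 1/2) * (1 - 1/5) * (1 - 1/61)
phi(610) = 240


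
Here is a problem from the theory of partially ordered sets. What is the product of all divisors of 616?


Divisors of 616: [1, 2, 4, 7, 8, 11, 14, 22, 28, 44, 56, 77, 88, 154, 308, 616]
Product = n^(d(n)/2) = 616^(16/2)
Product = 20732214682334418436096


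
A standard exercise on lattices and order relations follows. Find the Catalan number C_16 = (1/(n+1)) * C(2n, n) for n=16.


C(n) = C(2n, n) / (n+1).
C(32, 16) = 601080390
C(16) = 601080390 / 17 = 35357670


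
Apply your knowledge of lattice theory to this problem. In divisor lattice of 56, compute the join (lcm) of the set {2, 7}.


In a divisor lattice, join = lcm (least common multiple).
Compute lcm iteratively: start with first element, then lcm(current, next).
Elements: [2, 7]
lcm(2,7) = 14
Final lcm = 14


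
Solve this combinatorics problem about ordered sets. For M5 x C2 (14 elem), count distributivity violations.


Distributive law: a ^ (b v c) = (a ^ b) v (a ^ c).
Check all 14^3 = 2744 ordered triples (a,b,c).
  e.g. a=(a1,0), b=(a2,0), c=(a3,0): lhs=(a1,0) != rhs=(0,0)
  e.g. a=(a1,0), b=(a2,0), c=(a3,1): lhs=(a1,0) != rhs=(0,0)
Total violating triples: 480


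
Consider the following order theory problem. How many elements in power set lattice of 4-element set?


Power set = 2^n.
2^4 = 16


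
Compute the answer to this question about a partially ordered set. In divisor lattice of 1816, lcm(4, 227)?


Join=lcm.
gcd(4,227)=1
lcm=908


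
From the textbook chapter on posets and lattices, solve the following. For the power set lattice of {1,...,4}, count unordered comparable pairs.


A comparable pair {a,b} has a < b or b < a in the order.
Count unordered pairs where one element is strictly below the other.
Examples: {{},{1}}, {{},{2}}, {{},{3}}, {{},{4}}, ...
Total comparable pairs: 65


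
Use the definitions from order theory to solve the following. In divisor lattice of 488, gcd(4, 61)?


Meet=gcd.
gcd(4,61)=1


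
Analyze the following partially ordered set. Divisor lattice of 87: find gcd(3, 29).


In a divisor lattice, meet = gcd (greatest common divisor).
By Euclidean algorithm or factoring: gcd(3,29) = 1


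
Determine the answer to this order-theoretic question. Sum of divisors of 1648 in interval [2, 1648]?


Interval [2,1648] in divisors of 1648: [2, 4, 8, 16, 206, 412, 824, 1648]
Sum = 3120


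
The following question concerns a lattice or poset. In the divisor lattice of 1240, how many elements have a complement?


An element a is complemented if some b has a meet b = bottom, a join b = top.
a is complemented iff gcd(a, n/a)=1, i.e. a is a unitary divisor of 1240.
Complemented elements: 1, 5, 8, 31, 40, 155, ... (2 more)
Count: 8


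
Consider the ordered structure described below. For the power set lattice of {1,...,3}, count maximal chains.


A maximal chain goes from the minimum element to a maximal element via cover relations.
Counting all min-to-max paths in the cover graph.
Total maximal chains: 6


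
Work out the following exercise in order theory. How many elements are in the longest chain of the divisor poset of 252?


A chain is a totally ordered subset; we count the number of elements in a maximum chain.
Compute, for each element x, the size of the longest chain ending at x:
  1: 1
  2: 2
  3: 2
  7: 2
  4: 3
  9: 3
  ...
A maximum chain: 1 < 2 < 4 < 12 < 36 < 252
Number of elements in the longest chain: 6


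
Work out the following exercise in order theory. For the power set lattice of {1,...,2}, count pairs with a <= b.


The order relation is {(a,b) : a <= b}, reflexive so it includes (a,a).
Examples: ({},{}), ({},{1,2}), ({},{1}), ({},{2}), ({1,2},{1,2}), ...
Total ordered pairs: 9


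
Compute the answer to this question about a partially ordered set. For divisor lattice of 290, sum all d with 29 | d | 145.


Interval [29,145] in divisors of 290: [29, 145]
Sum = 174


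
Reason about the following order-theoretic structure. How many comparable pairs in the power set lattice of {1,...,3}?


A comparable pair {a,b} has a < b or b < a in the order.
Count unordered pairs where one element is strictly below the other.
Examples: {{},{1}}, {{},{2}}, {{},{3}}, {{},{1,2}}, ...
Total comparable pairs: 19


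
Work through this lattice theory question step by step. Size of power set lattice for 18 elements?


Power set = 2^n.
2^18 = 262144


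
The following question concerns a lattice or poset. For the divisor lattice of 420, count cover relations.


A cover relation a -< b holds when a < b with no c strictly between.
Cover relations:
  1 -< 2
  1 -< 3
  1 -< 5
  1 -< 7
  2 -< 4
  2 -< 6
  2 -< 10
  2 -< 14
  ...44 more
Total: 52


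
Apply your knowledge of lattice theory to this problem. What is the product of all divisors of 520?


Divisors of 520: [1, 2, 4, 5, 8, 10, 13, 20, 26, 40, 52, 65, 104, 130, 260, 520]
Product = n^(d(n)/2) = 520^(16/2)
Product = 5345972853145600000000


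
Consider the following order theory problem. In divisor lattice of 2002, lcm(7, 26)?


Join=lcm.
gcd(7,26)=1
lcm=182


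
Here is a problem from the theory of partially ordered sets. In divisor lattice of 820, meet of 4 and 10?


In a divisor lattice, meet = gcd (greatest common divisor).
By Euclidean algorithm or factoring: gcd(4,10) = 2


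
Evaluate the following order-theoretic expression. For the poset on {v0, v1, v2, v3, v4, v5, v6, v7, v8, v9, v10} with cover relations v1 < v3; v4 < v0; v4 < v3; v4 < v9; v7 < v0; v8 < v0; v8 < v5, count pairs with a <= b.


The order relation is {(a,b) : a <= b}, reflexive so it includes (a,a).
Examples: (v0,v0), (v1,v1), (v1,v3), (v10,v10), (v2,v2), ...
Total ordered pairs: 18


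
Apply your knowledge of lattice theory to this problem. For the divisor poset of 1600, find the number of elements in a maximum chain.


A chain is a totally ordered subset; we count the number of elements in a maximum chain.
Compute, for each element x, the size of the longest chain ending at x:
  1: 1
  2: 2
  5: 2
  4: 3
  25: 3
  8: 4
  ...
A maximum chain: 1 < 2 < 4 < 8 < 16 < 32 < 64 < 320 < 1600
Number of elements in the longest chain: 9


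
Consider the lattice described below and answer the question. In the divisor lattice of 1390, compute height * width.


Height = length of longest chain minus 1; width = size of largest antichain.
A maximum chain: 1 | 139 | 695 | 1390  (height 3).
A maximum antichain: {2, 5, 139}  (width 3).
Product = 3 * 3 = 9


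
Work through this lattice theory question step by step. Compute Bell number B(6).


B(n) = number of set partitions of an n-element set.
B(n) satisfies the recurrence: B(n+1) = sum_k C(n,k)*B(k).
B(6) = 203


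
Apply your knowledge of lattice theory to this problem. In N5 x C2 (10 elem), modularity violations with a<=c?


Modular law: if a <= c then a v (b ^ c) = (a v b) ^ c.
Check all triples (a,b,c) with a <= c among 10 elements.
  e.g. a=(a,0), b=(c,0), c=(b,0): lhs=(a,0) != rhs=(b,0)
  e.g. a=(a,0), b=(c,1), c=(b,0): lhs=(a,0) != rhs=(b,0)
Total violating triples: 6


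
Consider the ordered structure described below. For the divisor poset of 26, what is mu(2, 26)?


In a divisor lattice, mu(a,b) = mu(b/a) where mu is the classical Mobius function.
b/a = 26/2 = 13
Prime factorization of 13: primes [13]
13 is squarefree with 1 prime factor(s), so mu(13) = (-1)^1 = -1


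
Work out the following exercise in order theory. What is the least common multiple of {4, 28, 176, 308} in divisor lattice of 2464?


In a divisor lattice, join = lcm (least common multiple).
Compute lcm iteratively: start with first element, then lcm(current, next).
Elements: [4, 28, 176, 308]
lcm(4,28) = 28
lcm(28,176) = 1232
lcm(1232,308) = 1232
Final lcm = 1232


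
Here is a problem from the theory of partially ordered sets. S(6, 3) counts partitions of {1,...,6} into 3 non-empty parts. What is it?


S(n,k) = k*S(n-1,k) + S(n-1,k-1).
S(5,3) = 25, S(5,2) = 15
S(6,3) = 3*25 + 15 = 75 + 15
S(6,3) = 90


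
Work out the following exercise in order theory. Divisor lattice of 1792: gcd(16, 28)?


Meet=gcd.
gcd(16,28)=4


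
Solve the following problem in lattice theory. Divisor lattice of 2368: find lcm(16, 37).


In a divisor lattice, join = lcm (least common multiple).
gcd(16,37) = 1
lcm(16,37) = 16*37/gcd = 592/1 = 592


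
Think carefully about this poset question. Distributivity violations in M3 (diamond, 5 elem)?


Distributive law: a ^ (b v c) = (a ^ b) v (a ^ c).
Check all 5^3 = 125 ordered triples (a,b,c).
  e.g. a=a1, b=a2, c=a3: lhs=a1 != rhs=0
  e.g. a=a1, b=a3, c=a2: lhs=a1 != rhs=0
Total violating triples: 6


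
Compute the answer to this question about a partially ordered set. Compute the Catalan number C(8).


C(n) = C(2n, n) / (n+1).
C(16, 8) = 12870
C(8) = 12870 / 9 = 1430


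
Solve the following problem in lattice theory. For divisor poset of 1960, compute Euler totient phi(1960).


phi(n) = n * prod_{p|n} (1 - 1/p).
Prime divisors of 1960: [2, 5, 7]
phi(1960) = 1960 * (1 - 1/2) * (1 - 1/5) * (1 - 1/7)
phi(1960) = 672


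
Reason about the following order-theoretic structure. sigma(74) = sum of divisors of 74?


sigma(n) = sum of divisors.
Divisors of 74: [1, 2, 37, 74]
Sum = 114


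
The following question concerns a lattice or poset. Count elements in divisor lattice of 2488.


Divisors of 2488: [1, 2, 4, 8, 311, 622, 1244, 2488]
Count: 8


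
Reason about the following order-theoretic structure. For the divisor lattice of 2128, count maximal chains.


A maximal chain goes from the minimum element to a maximal element via cover relations.
Counting all min-to-max paths in the cover graph.
Total maximal chains: 30


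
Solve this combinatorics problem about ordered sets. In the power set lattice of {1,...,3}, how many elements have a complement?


An element a is complemented if some b has a meet b = bottom, a join b = top.
every subset A has complement S\A, so all elements are complemented.
Complemented elements: {}, {1}, {2}, {3}, {1,2}, {1,3}, ... (2 more)
Count: 8


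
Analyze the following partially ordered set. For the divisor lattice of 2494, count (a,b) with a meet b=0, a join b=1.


Complement pair (a,b): a meet b = bottom, a join b = top.
Here: gcd(a,b)=1 and lcm(a,b)=2494, i.e. a*b=2494 with a,b coprime.
Pairs found: (1,2494), (2,1247), (29,86), (43,58), ... (4 more)
Total ordered pairs: 8


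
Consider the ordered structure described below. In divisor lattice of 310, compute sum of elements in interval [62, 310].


Interval [62,310] in divisors of 310: [62, 310]
Sum = 372


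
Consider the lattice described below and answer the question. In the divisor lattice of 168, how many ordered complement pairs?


Complement pair (a,b): a meet b = bottom, a join b = top.
Here: gcd(a,b)=1 and lcm(a,b)=168, i.e. a*b=168 with a,b coprime.
Pairs found: (1,168), (3,56), (7,24), (8,21), ... (4 more)
Total ordered pairs: 8


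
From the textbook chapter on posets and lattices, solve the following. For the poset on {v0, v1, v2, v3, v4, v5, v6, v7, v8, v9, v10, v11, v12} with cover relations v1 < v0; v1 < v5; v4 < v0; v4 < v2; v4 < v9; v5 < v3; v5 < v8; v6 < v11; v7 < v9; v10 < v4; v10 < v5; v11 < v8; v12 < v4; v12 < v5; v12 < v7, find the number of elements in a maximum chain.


A chain is a totally ordered subset; we count the number of elements in a maximum chain.
Compute, for each element x, the size of the longest chain ending at x:
  v1: 1
  v6: 1
  v10: 1
  v12: 1
  v7: 2
  v11: 2
  ...
A maximum chain: v10 < v4 < v0
Number of elements in the longest chain: 3


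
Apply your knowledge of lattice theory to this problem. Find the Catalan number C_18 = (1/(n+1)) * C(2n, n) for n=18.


C(n) = C(2n, n) / (n+1).
C(36, 18) = 9075135300
C(18) = 9075135300 / 19 = 477638700


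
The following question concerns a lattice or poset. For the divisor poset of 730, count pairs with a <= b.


The order relation is {(a,b) : a <= b}, reflexive so it includes (a,a).
Examples: (1,1), (1,10), (1,146), (1,2), (1,365), ...
Total ordered pairs: 27


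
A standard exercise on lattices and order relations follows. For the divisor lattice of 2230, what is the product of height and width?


Height = length of longest chain minus 1; width = size of largest antichain.
A maximum chain: 1 | 223 | 1115 | 2230  (height 3).
A maximum antichain: {2, 5, 223}  (width 3).
Product = 3 * 3 = 9


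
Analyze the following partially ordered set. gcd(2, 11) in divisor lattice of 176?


Meet=gcd.
gcd(2,11)=1


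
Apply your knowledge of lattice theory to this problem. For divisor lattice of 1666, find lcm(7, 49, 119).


In a divisor lattice, join = lcm (least common multiple).
Compute lcm iteratively: start with first element, then lcm(current, next).
Elements: [7, 49, 119]
lcm(7,49) = 49
lcm(49,119) = 833
Final lcm = 833


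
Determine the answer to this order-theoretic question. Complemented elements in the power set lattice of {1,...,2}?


An element a is complemented if some b has a meet b = bottom, a join b = top.
every subset A has complement S\A, so all elements are complemented.
Complemented elements: {}, {1}, {2}, {1,2}
Count: 4


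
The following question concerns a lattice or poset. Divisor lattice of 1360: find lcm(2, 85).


In a divisor lattice, join = lcm (least common multiple).
gcd(2,85) = 1
lcm(2,85) = 2*85/gcd = 170/1 = 170


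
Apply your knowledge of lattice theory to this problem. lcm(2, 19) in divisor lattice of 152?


Join=lcm.
gcd(2,19)=1
lcm=38


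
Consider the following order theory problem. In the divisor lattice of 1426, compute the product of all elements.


Divisors of 1426: [1, 2, 23, 31, 46, 62, 713, 1426]
Product = n^(d(n)/2) = 1426^(8/2)
Product = 4135024642576


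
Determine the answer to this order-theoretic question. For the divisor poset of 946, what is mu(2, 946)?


In a divisor lattice, mu(a,b) = mu(b/a) where mu is the classical Mobius function.
b/a = 946/2 = 473
Prime factorization of 473: primes [11, 43]
473 is squarefree with 2 prime factor(s), so mu(473) = (-1)^2 = 1


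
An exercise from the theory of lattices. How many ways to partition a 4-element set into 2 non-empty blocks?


S(n,k) = k*S(n-1,k) + S(n-1,k-1).
S(3,2) = 3, S(3,1) = 1
S(4,2) = 2*3 + 1 = 6 + 1
S(4,2) = 7


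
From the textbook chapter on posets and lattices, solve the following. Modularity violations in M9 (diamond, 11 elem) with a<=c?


Modular law: if a <= c then a v (b ^ c) = (a v b) ^ c.
Check all triples (a,b,c) with a <= c among 11 elements.
This lattice is modular (diamonds M_m and their chain-products are modular).
Total violating triples: 0


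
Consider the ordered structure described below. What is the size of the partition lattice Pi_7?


B(n) = number of set partitions of an n-element set.
B(n) satisfies the recurrence: B(n+1) = sum_k C(n,k)*B(k).
B(7) = 877


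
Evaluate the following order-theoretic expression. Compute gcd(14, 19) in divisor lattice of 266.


In a divisor lattice, meet = gcd (greatest common divisor).
By Euclidean algorithm or factoring: gcd(14,19) = 1


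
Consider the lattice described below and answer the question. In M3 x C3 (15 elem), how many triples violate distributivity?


Distributive law: a ^ (b v c) = (a ^ b) v (a ^ c).
Check all 15^3 = 3375 ordered triples (a,b,c).
  e.g. a=(a1,0), b=(a2,0), c=(a3,0): lhs=(a1,0) != rhs=(0,0)
  e.g. a=(a1,0), b=(a2,0), c=(a3,1): lhs=(a1,0) != rhs=(0,0)
Total violating triples: 162


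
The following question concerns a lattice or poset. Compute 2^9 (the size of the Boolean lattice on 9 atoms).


Power set = 2^n.
2^9 = 512


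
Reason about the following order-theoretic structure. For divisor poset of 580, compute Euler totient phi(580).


phi(n) = n * prod_{p|n} (1 - 1/p).
Prime divisors of 580: [2, 5, 29]
phi(580) = 580 * (1 - 1/2) * (1 - 1/5) * (1 - 1/29)
phi(580) = 224


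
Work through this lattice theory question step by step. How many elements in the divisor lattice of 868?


Divisors of 868: [1, 2, 4, 7, 14, 28, 31, 62, 124, 217, 434, 868]
Count: 12


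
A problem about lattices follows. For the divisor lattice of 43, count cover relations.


A cover relation a -< b holds when a < b with no c strictly between.
Cover relations:
  1 -< 43
Total: 1


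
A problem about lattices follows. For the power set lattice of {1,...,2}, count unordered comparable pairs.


A comparable pair {a,b} has a < b or b < a in the order.
Count unordered pairs where one element is strictly below the other.
Examples: {{},{1}}, {{},{2}}, {{},{1,2}}, {{1},{1,2}}, ...
Total comparable pairs: 5


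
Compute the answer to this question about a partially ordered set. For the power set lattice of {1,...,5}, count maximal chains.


A maximal chain goes from the minimum element to a maximal element via cover relations.
Counting all min-to-max paths in the cover graph.
Total maximal chains: 120


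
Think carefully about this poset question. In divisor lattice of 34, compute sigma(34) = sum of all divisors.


sigma(n) = sum of divisors.
Divisors of 34: [1, 2, 17, 34]
Sum = 54


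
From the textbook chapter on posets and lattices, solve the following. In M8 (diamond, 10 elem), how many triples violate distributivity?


Distributive law: a ^ (b v c) = (a ^ b) v (a ^ c).
Check all 10^3 = 1000 ordered triples (a,b,c).
  e.g. a=a1, b=a2, c=a3: lhs=a1 != rhs=0
  e.g. a=a1, b=a2, c=a4: lhs=a1 != rhs=0
Total violating triples: 336


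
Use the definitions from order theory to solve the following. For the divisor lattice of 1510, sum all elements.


sigma(n) = sum of divisors.
Divisors of 1510: [1, 2, 5, 10, 151, 302, 755, 1510]
Sum = 2736


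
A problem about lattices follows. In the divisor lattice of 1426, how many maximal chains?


A maximal chain goes from the minimum element to a maximal element via cover relations.
Counting all min-to-max paths in the cover graph.
Total maximal chains: 6


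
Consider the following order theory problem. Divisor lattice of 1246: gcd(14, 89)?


Meet=gcd.
gcd(14,89)=1


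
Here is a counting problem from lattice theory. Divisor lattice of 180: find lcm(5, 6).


In a divisor lattice, join = lcm (least common multiple).
gcd(5,6) = 1
lcm(5,6) = 5*6/gcd = 30/1 = 30


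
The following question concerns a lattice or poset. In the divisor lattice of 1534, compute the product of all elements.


Divisors of 1534: [1, 2, 13, 26, 59, 118, 767, 1534]
Product = n^(d(n)/2) = 1534^(8/2)
Product = 5537343160336


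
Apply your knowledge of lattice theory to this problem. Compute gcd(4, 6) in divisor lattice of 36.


In a divisor lattice, meet = gcd (greatest common divisor).
By Euclidean algorithm or factoring: gcd(4,6) = 2


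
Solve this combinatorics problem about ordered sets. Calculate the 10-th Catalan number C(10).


C(n) = C(2n, n) / (n+1).
C(20, 10) = 184756
C(10) = 184756 / 11 = 16796


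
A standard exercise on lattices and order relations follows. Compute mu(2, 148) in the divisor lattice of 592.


In a divisor lattice, mu(a,b) = mu(b/a) where mu is the classical Mobius function.
b/a = 148/2 = 74
Prime factorization of 74: primes [2, 37]
74 is squarefree with 2 prime factor(s), so mu(74) = (-1)^2 = 1


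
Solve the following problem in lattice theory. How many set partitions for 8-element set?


B(n) = number of set partitions of an n-element set.
B(n) satisfies the recurrence: B(n+1) = sum_k C(n,k)*B(k).
B(8) = 4140


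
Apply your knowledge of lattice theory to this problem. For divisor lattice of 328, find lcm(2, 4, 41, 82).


In a divisor lattice, join = lcm (least common multiple).
Compute lcm iteratively: start with first element, then lcm(current, next).
Elements: [2, 4, 41, 82]
lcm(2,4) = 4
lcm(4,41) = 164
lcm(164,82) = 164
Final lcm = 164


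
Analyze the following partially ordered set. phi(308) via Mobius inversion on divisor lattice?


phi(n) = n * prod_{p|n} (1 - 1/p).
Prime divisors of 308: [2, 7, 11]
phi(308) = 308 * (1 - 1/2) * (1 - 1/7) * (1 - 1/11)
phi(308) = 120


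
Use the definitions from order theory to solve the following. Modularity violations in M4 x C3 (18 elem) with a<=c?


Modular law: if a <= c then a v (b ^ c) = (a v b) ^ c.
Check all triples (a,b,c) with a <= c among 18 elements.
This lattice is modular (diamonds M_m and their chain-products are modular).
Total violating triples: 0


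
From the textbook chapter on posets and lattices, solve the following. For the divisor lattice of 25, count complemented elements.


An element a is complemented if some b has a meet b = bottom, a join b = top.
a is complemented iff gcd(a, n/a)=1, i.e. a is a unitary divisor of 25.
Complemented elements: 1, 25
Count: 2


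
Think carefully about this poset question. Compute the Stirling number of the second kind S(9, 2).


S(n,k) = k*S(n-1,k) + S(n-1,k-1).
S(8,2) = 127, S(8,1) = 1
S(9,2) = 2*127 + 1 = 254 + 1
S(9,2) = 255


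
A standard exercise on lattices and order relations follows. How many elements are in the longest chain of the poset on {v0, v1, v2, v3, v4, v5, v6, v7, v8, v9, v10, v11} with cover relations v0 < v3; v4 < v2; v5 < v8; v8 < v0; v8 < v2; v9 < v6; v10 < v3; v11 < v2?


A chain is a totally ordered subset; we count the number of elements in a maximum chain.
Compute, for each element x, the size of the longest chain ending at x:
  v1: 1
  v4: 1
  v5: 1
  v7: 1
  v9: 1
  v10: 1
  ...
A maximum chain: v5 < v8 < v0 < v3
Number of elements in the longest chain: 4


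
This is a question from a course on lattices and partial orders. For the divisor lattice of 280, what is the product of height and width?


Height = length of longest chain minus 1; width = size of largest antichain.
A maximum chain: 1 | 7 | 35 | 70 | 140 | 280  (height 5).
A maximum antichain: {4, 10, 14, 35}  (width 4).
Product = 5 * 4 = 20


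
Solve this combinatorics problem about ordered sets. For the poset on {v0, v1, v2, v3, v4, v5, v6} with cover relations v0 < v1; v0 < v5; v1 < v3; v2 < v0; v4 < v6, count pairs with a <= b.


The order relation is {(a,b) : a <= b}, reflexive so it includes (a,a).
Examples: (v0,v0), (v0,v1), (v0,v3), (v0,v5), (v1,v1), ...
Total ordered pairs: 16


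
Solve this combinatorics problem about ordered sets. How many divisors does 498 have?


Divisors of 498: [1, 2, 3, 6, 83, 166, 249, 498]
Count: 8


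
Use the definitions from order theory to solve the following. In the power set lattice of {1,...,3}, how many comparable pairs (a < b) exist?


A comparable pair {a,b} has a < b or b < a in the order.
Count unordered pairs where one element is strictly below the other.
Examples: {{},{1}}, {{},{2}}, {{},{3}}, {{},{1,2}}, ...
Total comparable pairs: 19


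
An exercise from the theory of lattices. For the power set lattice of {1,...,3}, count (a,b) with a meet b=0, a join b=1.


Complement pair (a,b): a meet b = bottom, a join b = top.
Here: A intersect B = {} and A union B = {1,...,3}.
Pairs found: ({},{1,2,3}), ({1},{2,3}), ({2},{1,3}), ({3},{1,2}), ... (4 more)
Total ordered pairs: 8


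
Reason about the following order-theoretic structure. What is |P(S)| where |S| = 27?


Power set = 2^n.
2^27 = 134217728


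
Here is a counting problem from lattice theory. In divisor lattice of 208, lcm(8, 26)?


Join=lcm.
gcd(8,26)=2
lcm=104


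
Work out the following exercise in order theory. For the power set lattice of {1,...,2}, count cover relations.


A cover relation a -< b holds when a < b with no c strictly between.
Cover relations:
  {} -< {1}
  {} -< {2}
  {1} -< {1,2}
  {2} -< {1,2}
Total: 4


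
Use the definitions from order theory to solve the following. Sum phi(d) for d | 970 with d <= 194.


Divisors of 970 up to 194: [1, 2, 5, 10, 97, 194]
phi values: [1, 1, 4, 4, 96, 96]
Sum = 202


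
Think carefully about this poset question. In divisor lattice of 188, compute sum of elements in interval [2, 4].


Interval [2,4] in divisors of 188: [2, 4]
Sum = 6


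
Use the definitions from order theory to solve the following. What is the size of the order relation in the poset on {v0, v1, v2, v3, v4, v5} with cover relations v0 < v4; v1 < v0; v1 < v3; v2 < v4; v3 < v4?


The order relation is {(a,b) : a <= b}, reflexive so it includes (a,a).
Examples: (v0,v0), (v0,v4), (v1,v0), (v1,v1), (v1,v3), ...
Total ordered pairs: 12


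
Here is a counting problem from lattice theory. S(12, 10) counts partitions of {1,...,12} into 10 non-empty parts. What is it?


S(n,k) = k*S(n-1,k) + S(n-1,k-1).
S(11,10) = 55, S(11,9) = 1155
S(12,10) = 10*55 + 1155 = 550 + 1155
S(12,10) = 1705


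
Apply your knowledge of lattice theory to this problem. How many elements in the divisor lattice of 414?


Divisors of 414: [1, 2, 3, 6, 9, 18, 23, 46, 69, 138, 207, 414]
Count: 12


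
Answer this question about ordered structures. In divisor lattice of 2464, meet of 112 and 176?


In a divisor lattice, meet = gcd (greatest common divisor).
By Euclidean algorithm or factoring: gcd(112,176) = 16


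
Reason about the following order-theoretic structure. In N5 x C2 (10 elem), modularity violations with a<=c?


Modular law: if a <= c then a v (b ^ c) = (a v b) ^ c.
Check all triples (a,b,c) with a <= c among 10 elements.
  e.g. a=(a,0), b=(c,0), c=(b,0): lhs=(a,0) != rhs=(b,0)
  e.g. a=(a,0), b=(c,1), c=(b,0): lhs=(a,0) != rhs=(b,0)
Total violating triples: 6


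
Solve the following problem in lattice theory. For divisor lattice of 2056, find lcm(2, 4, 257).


In a divisor lattice, join = lcm (least common multiple).
Compute lcm iteratively: start with first element, then lcm(current, next).
Elements: [2, 4, 257]
lcm(2,4) = 4
lcm(4,257) = 1028
Final lcm = 1028


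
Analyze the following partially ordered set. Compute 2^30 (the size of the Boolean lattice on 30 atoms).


Power set = 2^n.
2^30 = 1073741824


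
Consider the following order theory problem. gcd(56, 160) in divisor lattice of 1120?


Meet=gcd.
gcd(56,160)=8


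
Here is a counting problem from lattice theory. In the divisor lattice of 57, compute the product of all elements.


Divisors of 57: [1, 3, 19, 57]
Product = n^(d(n)/2) = 57^(4/2)
Product = 3249


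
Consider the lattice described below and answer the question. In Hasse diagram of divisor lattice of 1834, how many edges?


A cover relation a -< b holds when a < b with no c strictly between.
Cover relations:
  1 -< 2
  1 -< 7
  1 -< 131
  2 -< 14
  2 -< 262
  7 -< 14
  7 -< 917
  14 -< 1834
  ...4 more
Total: 12


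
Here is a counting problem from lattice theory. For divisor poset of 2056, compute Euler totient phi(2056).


phi(n) = n * prod_{p|n} (1 - 1/p).
Prime divisors of 2056: [2, 257]
phi(2056) = 2056 * (1 - 1/2) * (1 - 1/257)
phi(2056) = 1024


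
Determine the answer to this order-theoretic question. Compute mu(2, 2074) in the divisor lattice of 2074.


In a divisor lattice, mu(a,b) = mu(b/a) where mu is the classical Mobius function.
b/a = 2074/2 = 1037
Prime factorization of 1037: primes [17, 61]
1037 is squarefree with 2 prime factor(s), so mu(1037) = (-1)^2 = 1


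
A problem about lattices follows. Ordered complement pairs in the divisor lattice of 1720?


Complement pair (a,b): a meet b = bottom, a join b = top.
Here: gcd(a,b)=1 and lcm(a,b)=1720, i.e. a*b=1720 with a,b coprime.
Pairs found: (1,1720), (5,344), (8,215), (40,43), ... (4 more)
Total ordered pairs: 8


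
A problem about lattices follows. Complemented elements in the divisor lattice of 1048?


An element a is complemented if some b has a meet b = bottom, a join b = top.
a is complemented iff gcd(a, n/a)=1, i.e. a is a unitary divisor of 1048.
Complemented elements: 1, 8, 131, 1048
Count: 4


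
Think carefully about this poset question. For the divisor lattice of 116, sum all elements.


sigma(n) = sum of divisors.
Divisors of 116: [1, 2, 4, 29, 58, 116]
Sum = 210


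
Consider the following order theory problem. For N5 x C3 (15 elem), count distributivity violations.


Distributive law: a ^ (b v c) = (a ^ b) v (a ^ c).
Check all 15^3 = 3375 ordered triples (a,b,c).
  e.g. a=(b,0), b=(a,0), c=(c,0): lhs=(b,0) != rhs=(a,0)
  e.g. a=(b,0), b=(a,0), c=(c,1): lhs=(b,0) != rhs=(a,0)
Total violating triples: 54


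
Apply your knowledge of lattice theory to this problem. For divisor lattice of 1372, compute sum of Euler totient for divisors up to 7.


Divisors of 1372 up to 7: [1, 2, 4, 7]
phi values: [1, 1, 2, 6]
Sum = 10


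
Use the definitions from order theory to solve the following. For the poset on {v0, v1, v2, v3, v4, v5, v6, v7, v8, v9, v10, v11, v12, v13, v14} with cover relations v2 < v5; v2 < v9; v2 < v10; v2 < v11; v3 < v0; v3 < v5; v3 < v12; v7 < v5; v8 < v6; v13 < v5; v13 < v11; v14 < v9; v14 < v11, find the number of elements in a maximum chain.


A chain is a totally ordered subset; we count the number of elements in a maximum chain.
Compute, for each element x, the size of the longest chain ending at x:
  v1: 1
  v2: 1
  v3: 1
  v4: 1
  v7: 1
  v8: 1
  ...
A maximum chain: v3 < v0
Number of elements in the longest chain: 2


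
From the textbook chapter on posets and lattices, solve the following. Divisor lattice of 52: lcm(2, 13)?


Join=lcm.
gcd(2,13)=1
lcm=26


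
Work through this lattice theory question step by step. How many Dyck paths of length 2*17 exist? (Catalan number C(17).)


C(n) = C(2n, n) / (n+1).
C(34, 17) = 2333606220
C(17) = 2333606220 / 18 = 129644790


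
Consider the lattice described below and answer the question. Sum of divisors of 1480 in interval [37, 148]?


Interval [37,148] in divisors of 1480: [37, 74, 148]
Sum = 259


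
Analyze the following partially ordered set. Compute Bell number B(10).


B(n) = number of set partitions of an n-element set.
B(n) satisfies the recurrence: B(n+1) = sum_k C(n,k)*B(k).
B(10) = 115975


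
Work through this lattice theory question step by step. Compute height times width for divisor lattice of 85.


Height = length of longest chain minus 1; width = size of largest antichain.
A maximum chain: 1 | 17 | 85  (height 2).
A maximum antichain: {5, 17}  (width 2).
Product = 2 * 2 = 4


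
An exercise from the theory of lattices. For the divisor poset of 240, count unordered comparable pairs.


A comparable pair {a,b} has a < b or b < a in the order.
Count unordered pairs where one element is strictly below the other.
Examples: {1,2}, {1,3}, {1,4}, {1,5}, ...
Total comparable pairs: 115


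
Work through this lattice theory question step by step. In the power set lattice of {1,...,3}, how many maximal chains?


A maximal chain goes from the minimum element to a maximal element via cover relations.
Counting all min-to-max paths in the cover graph.
Total maximal chains: 6


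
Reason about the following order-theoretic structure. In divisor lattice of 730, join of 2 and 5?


In a divisor lattice, join = lcm (least common multiple).
gcd(2,5) = 1
lcm(2,5) = 2*5/gcd = 10/1 = 10


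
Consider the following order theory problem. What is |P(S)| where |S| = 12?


Power set = 2^n.
2^12 = 4096


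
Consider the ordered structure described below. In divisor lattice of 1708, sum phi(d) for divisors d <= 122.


Divisors of 1708 up to 122: [1, 2, 4, 7, 14, 28, 61, 122]
phi values: [1, 1, 2, 6, 6, 12, 60, 60]
Sum = 148


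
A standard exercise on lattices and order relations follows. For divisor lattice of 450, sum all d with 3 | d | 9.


Interval [3,9] in divisors of 450: [3, 9]
Sum = 12


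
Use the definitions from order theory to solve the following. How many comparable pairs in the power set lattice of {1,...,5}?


A comparable pair {a,b} has a < b or b < a in the order.
Count unordered pairs where one element is strictly below the other.
Examples: {{},{1}}, {{},{2}}, {{},{3}}, {{},{4}}, ...
Total comparable pairs: 211


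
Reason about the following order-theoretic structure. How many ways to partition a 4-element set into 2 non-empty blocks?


S(n,k) = k*S(n-1,k) + S(n-1,k-1).
S(3,2) = 3, S(3,1) = 1
S(4,2) = 2*3 + 1 = 6 + 1
S(4,2) = 7


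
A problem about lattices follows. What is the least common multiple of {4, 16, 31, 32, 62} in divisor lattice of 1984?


In a divisor lattice, join = lcm (least common multiple).
Compute lcm iteratively: start with first element, then lcm(current, next).
Elements: [4, 16, 31, 32, 62]
lcm(4,16) = 16
lcm(16,31) = 496
lcm(496,32) = 992
lcm(992,62) = 992
Final lcm = 992


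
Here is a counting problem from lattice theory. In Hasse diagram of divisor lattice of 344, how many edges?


A cover relation a -< b holds when a < b with no c strictly between.
Cover relations:
  1 -< 2
  1 -< 43
  2 -< 4
  2 -< 86
  4 -< 8
  4 -< 172
  8 -< 344
  43 -< 86
  ...2 more
Total: 10
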